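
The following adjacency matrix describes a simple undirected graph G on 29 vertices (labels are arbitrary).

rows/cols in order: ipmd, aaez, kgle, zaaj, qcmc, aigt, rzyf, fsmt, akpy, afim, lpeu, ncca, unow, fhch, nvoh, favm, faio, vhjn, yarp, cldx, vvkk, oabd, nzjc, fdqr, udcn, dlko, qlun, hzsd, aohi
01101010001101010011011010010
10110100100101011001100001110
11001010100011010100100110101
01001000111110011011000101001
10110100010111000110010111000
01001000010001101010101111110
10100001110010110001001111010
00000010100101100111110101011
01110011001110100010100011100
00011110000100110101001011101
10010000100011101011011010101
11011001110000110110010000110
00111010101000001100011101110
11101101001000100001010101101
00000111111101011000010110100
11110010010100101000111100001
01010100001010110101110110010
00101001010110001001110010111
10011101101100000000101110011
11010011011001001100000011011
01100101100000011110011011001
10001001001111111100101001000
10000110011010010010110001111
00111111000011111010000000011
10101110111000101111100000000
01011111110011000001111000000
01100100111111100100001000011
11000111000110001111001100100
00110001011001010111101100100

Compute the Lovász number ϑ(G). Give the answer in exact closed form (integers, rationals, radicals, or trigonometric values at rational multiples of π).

N(aaez) = {ipmd, kgle, zaaj, aigt, akpy, ncca, fhch, favm, faio, cldx, vvkk, dlko, qlun, hzsd}, |N(aaez)| = 14.
deg(faio) = 14; N(faio) = {aaez, zaaj, aigt, lpeu, unow, nvoh, favm, vhjn, cldx, vvkk, oabd, fdqr, udcn, hzsd}.
N(ipmd) = {aaez, kgle, qcmc, rzyf, lpeu, ncca, fhch, favm, yarp, cldx, oabd, nzjc, udcn, hzsd}, |N(ipmd)| = 14.
Vertex kgle has 14 neighbors: ipmd, aaez, qcmc, rzyf, akpy, unow, fhch, favm, vhjn, vvkk, fdqr, udcn, qlun, aohi.
Every vertex has degree 14 (N=29); strongly regular (29,14,6,7).
spec(A) ≈ [14.0, 2.192582, -3.192582] (distinct, 6 d.p.).
ϑ = −N·λ_min/(λ_max−λ_min) = −29·(-sqrt(29)/2 - 1/2)/(14−(-sqrt(29)/2 - 1/2)) = sqrt(29).
Numerically 5.3851648.

sqrt(29)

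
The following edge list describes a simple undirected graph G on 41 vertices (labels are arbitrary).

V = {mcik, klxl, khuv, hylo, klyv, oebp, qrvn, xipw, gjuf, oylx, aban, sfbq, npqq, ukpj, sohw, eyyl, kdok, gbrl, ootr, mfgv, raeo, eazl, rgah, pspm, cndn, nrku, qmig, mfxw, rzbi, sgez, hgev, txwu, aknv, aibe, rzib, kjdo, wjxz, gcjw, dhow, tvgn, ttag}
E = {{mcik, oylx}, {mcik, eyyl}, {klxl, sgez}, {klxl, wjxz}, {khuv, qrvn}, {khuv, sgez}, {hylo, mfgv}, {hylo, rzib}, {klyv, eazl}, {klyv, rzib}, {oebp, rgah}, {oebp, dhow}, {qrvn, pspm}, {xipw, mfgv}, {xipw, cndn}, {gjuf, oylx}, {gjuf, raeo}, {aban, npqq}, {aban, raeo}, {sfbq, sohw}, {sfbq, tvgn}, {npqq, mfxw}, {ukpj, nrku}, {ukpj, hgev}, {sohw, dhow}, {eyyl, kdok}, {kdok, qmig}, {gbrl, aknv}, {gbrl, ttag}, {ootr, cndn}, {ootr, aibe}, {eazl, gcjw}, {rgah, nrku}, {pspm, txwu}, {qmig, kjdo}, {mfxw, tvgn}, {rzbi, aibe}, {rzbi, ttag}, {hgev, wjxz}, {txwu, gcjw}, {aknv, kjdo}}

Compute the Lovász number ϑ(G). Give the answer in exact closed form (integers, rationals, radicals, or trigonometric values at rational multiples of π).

Vertex sgez has 2 neighbors: klxl, khuv.
deg(khuv) = 2; N(khuv) = {qrvn, sgez}.
deg(rgah) = 2; N(rgah) = {oebp, nrku}.
N(pspm) = {qrvn, txwu}, |N(pspm)| = 2.
G on 41 vertices is 2-regular; a single 41-cycle (edge-transitive).
spec(A) ≈ [2.0, 1.977, 1.907, 1.792, 1.636, 1.441, 1.212, 0.955, 0.676, 0.381, 0.077, -0.229, -0.53, -0.818, -1.087, -1.331, -1.543, -1.719, -1.855, -1.947, -1.994] (distinct, 3 d.p.).
ϑ = −N·λ_min/(λ_max−λ_min) = −41·(-2*cos(pi/41))/(2−(-2*cos(pi/41))) = 41*cos(pi/41)/(cos(pi/41) + 1).
Numerically 20.469880274.
α=20, χ(Ḡ)=21; ϑ=41*cos(pi/41)/(cos(pi/41) + 1) lies between (both strict).

41*cos(pi/41)/(cos(pi/41) + 1)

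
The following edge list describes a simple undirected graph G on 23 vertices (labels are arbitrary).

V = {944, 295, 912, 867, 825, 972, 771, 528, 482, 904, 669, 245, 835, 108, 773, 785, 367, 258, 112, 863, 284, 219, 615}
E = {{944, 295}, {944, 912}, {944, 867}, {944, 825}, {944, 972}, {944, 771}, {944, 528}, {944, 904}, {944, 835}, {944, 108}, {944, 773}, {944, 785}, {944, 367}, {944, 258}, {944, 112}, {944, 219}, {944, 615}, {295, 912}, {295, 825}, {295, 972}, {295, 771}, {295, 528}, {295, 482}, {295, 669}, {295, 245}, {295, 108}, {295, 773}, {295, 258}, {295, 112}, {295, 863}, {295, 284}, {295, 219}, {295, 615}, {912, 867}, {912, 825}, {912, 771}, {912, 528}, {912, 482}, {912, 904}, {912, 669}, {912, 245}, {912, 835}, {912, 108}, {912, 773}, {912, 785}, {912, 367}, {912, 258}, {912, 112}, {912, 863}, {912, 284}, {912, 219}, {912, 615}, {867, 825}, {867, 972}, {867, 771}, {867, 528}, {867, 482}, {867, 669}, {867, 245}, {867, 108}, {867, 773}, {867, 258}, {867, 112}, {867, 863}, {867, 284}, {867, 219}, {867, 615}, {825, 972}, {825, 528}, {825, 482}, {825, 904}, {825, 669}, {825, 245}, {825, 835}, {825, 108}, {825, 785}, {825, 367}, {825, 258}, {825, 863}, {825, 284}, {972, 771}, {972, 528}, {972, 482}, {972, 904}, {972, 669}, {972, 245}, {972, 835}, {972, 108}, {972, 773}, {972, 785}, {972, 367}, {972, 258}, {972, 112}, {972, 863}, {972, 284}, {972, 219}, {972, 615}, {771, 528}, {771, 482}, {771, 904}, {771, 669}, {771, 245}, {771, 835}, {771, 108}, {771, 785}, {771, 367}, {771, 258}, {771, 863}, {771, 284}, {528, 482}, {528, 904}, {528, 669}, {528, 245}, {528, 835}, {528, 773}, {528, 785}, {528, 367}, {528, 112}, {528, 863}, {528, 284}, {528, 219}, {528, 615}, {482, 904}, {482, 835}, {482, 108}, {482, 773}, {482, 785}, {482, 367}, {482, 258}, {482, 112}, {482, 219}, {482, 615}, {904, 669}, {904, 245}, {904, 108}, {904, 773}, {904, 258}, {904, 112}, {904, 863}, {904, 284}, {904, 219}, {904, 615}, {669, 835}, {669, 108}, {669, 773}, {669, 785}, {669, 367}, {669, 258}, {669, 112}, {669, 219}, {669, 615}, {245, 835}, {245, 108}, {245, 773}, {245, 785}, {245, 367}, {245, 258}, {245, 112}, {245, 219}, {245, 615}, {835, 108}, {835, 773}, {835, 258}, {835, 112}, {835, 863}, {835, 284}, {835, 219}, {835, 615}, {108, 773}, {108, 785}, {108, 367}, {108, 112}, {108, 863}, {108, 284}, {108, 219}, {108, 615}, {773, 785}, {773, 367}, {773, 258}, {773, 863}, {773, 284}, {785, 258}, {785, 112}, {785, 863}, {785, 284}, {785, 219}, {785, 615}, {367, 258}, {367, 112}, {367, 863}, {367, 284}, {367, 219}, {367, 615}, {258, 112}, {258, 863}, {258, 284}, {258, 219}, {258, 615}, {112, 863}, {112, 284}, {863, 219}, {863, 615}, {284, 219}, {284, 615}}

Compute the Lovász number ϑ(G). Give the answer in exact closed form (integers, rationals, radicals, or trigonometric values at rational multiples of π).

N(912) = {944, 295, 867, 825, 771, 528, 482, 904, 669, 245, 835, 108, 773, 785, 367, 258, 112, 863, 284, 219, 615}, |N(912)| = 21.
Vertex 245 has 17 neighbors: 295, 912, 867, 825, 972, 771, 528, 904, 835, 108, 773, 785, 367, 258, 112, 219, 615.
deg(835) = 17; N(835) = {944, 912, 825, 972, 771, 528, 482, 669, 245, 108, 773, 258, 112, 863, 284, 219, 615}.
N(219) = {944, 295, 912, 867, 972, 528, 482, 904, 669, 245, 835, 108, 785, 367, 258, 863, 284}, |N(219)| = 17.
G = K_{6,6,6,3,2}: α = 6 = χ(Ḡ), so ϑ = 6.
≈ 6.0000000 (to 7 d.p.).
Lovász sandwich 6 ≤ 6 ≤ 6: collapsed.

6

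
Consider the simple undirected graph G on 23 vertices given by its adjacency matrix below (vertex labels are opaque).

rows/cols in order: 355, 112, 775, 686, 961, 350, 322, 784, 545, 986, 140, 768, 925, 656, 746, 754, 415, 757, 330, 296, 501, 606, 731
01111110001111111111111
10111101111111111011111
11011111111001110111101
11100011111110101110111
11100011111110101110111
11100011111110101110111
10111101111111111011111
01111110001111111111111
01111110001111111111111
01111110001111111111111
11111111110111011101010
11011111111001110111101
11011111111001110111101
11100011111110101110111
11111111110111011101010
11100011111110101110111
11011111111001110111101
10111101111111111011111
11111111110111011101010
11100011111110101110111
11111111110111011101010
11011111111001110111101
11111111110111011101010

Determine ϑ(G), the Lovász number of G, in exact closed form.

Vertex 355 has 19 neighbors: 112, 775, 686, 961, 350, 322, 140, 768, 925, 656, 746, 754, 415, 757, 330, 296, 501, 606, 731.
deg(784) = 19; N(784) = {112, 775, 686, 961, 350, 322, 140, 768, 925, 656, 746, 754, 415, 757, 330, 296, 501, 606, 731}.
deg(775) = 18; N(775) = {355, 112, 686, 961, 350, 322, 784, 545, 986, 140, 656, 746, 754, 757, 330, 296, 501, 731}.
deg(545) = 19; N(545) = {112, 775, 686, 961, 350, 322, 140, 768, 925, 656, 746, 754, 415, 757, 330, 296, 501, 606, 731}.
K_{6,5,5,4,3} (perfect); ϑ(G) = α(G) = max{6,5,5,4,3} = 6.
ϑ(G) ≈ 6.000000000.
Sandwich: α(G)=6 ≤ ϑ(G)=6 ≤ χ(Ḡ)=6 (collapsed).

6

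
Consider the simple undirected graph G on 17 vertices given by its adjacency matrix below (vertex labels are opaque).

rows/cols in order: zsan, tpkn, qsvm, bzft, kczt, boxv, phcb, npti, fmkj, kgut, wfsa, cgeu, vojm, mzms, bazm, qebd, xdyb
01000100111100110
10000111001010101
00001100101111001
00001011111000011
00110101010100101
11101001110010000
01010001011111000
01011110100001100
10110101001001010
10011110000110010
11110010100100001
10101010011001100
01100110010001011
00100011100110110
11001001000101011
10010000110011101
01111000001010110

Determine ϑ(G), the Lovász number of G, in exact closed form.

sqrt(17)

Vertex kgut has 8 neighbors: zsan, bzft, kczt, boxv, phcb, cgeu, vojm, qebd.
Vertex boxv has 8 neighbors: zsan, tpkn, qsvm, kczt, npti, fmkj, kgut, vojm.
Vertex bzft has 8 neighbors: kczt, phcb, npti, fmkj, kgut, wfsa, qebd, xdyb.
Vertex xdyb has 8 neighbors: tpkn, qsvm, bzft, kczt, wfsa, vojm, bazm, qebd.
17-vertex 8-regular graph: SR(17,8,3,4) — a Paley graph.
A has 3 distinct eigenvalues ≈ [8.0, 1.56155, -2.56155].
Lovász: ϑ = −17(-sqrt(17)/2 - 1/2)/(8+-(-sqrt(17)/2 - 1/2)) = sqrt(17).
≈ 4.123105626 (to 9 d.p.).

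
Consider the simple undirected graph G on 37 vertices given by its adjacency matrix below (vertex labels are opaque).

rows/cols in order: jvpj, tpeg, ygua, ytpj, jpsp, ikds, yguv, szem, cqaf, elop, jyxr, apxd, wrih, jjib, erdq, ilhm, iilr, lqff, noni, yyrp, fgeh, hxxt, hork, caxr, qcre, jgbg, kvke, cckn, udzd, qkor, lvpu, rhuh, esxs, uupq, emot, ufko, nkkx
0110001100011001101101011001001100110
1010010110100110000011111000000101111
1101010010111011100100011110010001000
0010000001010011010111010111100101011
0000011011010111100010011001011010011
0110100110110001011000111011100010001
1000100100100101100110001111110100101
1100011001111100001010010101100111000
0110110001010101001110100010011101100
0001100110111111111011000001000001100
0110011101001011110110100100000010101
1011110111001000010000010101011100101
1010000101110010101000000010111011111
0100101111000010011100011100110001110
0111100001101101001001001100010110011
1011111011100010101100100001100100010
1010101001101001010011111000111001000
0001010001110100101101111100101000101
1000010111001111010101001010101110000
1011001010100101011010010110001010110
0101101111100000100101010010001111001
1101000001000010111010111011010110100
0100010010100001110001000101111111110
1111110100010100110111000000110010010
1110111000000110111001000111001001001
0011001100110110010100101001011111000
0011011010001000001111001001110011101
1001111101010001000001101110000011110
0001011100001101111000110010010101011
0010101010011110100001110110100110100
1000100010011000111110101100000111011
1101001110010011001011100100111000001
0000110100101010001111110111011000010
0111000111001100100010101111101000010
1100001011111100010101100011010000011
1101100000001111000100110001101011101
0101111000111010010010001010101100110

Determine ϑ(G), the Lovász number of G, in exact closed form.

N(yguv) = {jvpj, jpsp, szem, jyxr, jjib, ilhm, iilr, yyrp, fgeh, qcre, jgbg, kvke, cckn, udzd, qkor, rhuh, emot, nkkx}, |N(yguv)| = 18.
deg(nkkx) = 18; N(nkkx) = {tpeg, ytpj, jpsp, ikds, yguv, jyxr, apxd, wrih, erdq, lqff, fgeh, qcre, kvke, udzd, lvpu, rhuh, emot, ufko}.
deg(esxs) = 18; N(esxs) = {jpsp, ikds, szem, jyxr, wrih, erdq, noni, yyrp, fgeh, hxxt, hork, caxr, jgbg, kvke, cckn, qkor, lvpu, ufko}.
deg(qkor) = 18; N(qkor) = {ygua, jpsp, yguv, cqaf, apxd, wrih, jjib, erdq, iilr, hxxt, hork, caxr, jgbg, kvke, udzd, rhuh, esxs, emot}.
18-regular, N=37; Paley(37): SR with (k,λ,μ)=(18,8,9).
The 3 distinct eigenvalues: [18.0, 2.541, -3.541].
With N=37: ϑ(G) = 37·(-(-sqrt(37)/2 - 1/2))/(18−(-sqrt(37)/2 - 1/2)) = sqrt(37).
= 6.08276… (decimal).

sqrt(37)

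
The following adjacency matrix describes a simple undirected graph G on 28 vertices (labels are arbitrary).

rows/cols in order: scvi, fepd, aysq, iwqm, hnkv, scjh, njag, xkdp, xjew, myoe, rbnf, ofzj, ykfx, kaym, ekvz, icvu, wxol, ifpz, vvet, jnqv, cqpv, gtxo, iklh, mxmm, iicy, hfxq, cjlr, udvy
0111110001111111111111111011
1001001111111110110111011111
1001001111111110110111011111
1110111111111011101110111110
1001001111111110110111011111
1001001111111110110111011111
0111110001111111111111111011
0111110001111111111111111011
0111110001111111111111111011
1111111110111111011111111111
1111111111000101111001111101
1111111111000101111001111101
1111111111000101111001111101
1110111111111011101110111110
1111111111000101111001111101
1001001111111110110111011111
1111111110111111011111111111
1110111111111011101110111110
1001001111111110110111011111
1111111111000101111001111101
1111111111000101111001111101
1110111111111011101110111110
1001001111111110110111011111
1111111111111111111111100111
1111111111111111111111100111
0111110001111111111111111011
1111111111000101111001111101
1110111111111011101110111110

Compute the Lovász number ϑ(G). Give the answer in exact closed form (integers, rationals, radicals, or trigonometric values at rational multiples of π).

7

deg(vvet) = 21; N(vvet) = {scvi, iwqm, njag, xkdp, xjew, myoe, rbnf, ofzj, ykfx, kaym, ekvz, wxol, ifpz, jnqv, cqpv, gtxo, mxmm, iicy, hfxq, cjlr, udvy}.
Vertex fepd has 21 neighbors: scvi, iwqm, njag, xkdp, xjew, myoe, rbnf, ofzj, ykfx, kaym, ekvz, wxol, ifpz, jnqv, cqpv, gtxo, mxmm, iicy, hfxq, cjlr, udvy.
Vertex ofzj has 21 neighbors: scvi, fepd, aysq, iwqm, hnkv, scjh, njag, xkdp, xjew, myoe, kaym, icvu, wxol, ifpz, vvet, gtxo, iklh, mxmm, iicy, hfxq, udvy.
N(mxmm) = {scvi, fepd, aysq, iwqm, hnkv, scjh, njag, xkdp, xjew, myoe, rbnf, ofzj, ykfx, kaym, ekvz, icvu, wxol, ifpz, vvet, jnqv, cqpv, gtxo, iklh, hfxq, cjlr, udvy}, |N(mxmm)| = 26.
K_{7,7,5,5,2,2} (perfect); ϑ(G) = α(G) = max{7,7,5,5,2,2} = 7.
≈ 7.00000000 (to 8 d.p.).
Lovász sandwich 7 ≤ 7 ≤ 7: collapsed.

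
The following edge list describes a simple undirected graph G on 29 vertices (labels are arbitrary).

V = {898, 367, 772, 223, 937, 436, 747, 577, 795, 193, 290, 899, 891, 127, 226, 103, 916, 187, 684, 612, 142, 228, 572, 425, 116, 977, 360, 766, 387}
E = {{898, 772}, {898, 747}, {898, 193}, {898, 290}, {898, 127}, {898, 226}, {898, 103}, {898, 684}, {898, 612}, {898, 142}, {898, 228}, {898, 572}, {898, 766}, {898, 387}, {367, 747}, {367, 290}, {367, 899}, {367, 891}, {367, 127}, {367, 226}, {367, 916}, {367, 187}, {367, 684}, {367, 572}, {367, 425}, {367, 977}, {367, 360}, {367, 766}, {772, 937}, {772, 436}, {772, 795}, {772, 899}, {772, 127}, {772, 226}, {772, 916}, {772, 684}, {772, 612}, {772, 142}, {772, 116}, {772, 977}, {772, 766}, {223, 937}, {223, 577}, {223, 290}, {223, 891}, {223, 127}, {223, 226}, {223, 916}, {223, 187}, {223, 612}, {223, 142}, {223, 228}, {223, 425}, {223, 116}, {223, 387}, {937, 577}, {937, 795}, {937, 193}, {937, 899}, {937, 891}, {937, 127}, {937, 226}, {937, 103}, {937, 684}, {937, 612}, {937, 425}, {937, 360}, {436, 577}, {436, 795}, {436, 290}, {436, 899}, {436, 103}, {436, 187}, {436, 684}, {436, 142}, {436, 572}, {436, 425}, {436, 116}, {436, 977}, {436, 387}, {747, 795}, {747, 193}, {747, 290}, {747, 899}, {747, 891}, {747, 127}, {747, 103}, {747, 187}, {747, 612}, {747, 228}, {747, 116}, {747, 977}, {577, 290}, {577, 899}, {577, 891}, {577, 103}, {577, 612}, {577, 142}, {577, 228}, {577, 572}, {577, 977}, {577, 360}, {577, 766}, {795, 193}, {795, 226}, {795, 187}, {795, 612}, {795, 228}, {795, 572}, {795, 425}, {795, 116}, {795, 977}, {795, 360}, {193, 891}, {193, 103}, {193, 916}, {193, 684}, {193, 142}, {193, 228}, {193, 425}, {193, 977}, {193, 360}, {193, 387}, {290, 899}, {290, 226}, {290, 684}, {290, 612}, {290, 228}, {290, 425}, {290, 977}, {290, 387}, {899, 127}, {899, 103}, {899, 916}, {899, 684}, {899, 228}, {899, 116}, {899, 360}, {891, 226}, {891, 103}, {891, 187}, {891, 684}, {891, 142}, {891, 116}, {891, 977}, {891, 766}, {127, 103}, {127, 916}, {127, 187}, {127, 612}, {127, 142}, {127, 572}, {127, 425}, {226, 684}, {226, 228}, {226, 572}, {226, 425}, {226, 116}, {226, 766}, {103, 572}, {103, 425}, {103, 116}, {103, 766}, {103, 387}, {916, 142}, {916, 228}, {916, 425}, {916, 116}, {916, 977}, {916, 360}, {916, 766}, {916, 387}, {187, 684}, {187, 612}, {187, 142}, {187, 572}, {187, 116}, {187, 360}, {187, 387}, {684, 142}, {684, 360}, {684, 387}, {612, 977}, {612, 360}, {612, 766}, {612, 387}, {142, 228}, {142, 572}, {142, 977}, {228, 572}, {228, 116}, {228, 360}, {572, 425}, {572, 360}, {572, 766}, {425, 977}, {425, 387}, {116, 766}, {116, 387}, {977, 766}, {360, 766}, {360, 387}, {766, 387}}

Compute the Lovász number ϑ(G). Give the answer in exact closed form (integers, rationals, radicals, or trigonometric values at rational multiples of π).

N(937) = {772, 223, 577, 795, 193, 899, 891, 127, 226, 103, 684, 612, 425, 360}, |N(937)| = 14.
deg(367) = 14; N(367) = {747, 290, 899, 891, 127, 226, 916, 187, 684, 572, 425, 977, 360, 766}.
deg(142) = 14; N(142) = {898, 772, 223, 436, 577, 193, 891, 127, 916, 187, 684, 228, 572, 977}.
Vertex 916 has 14 neighbors: 367, 772, 223, 193, 899, 127, 142, 228, 425, 116, 977, 360, 766, 387.
Every vertex has degree 14 (N=29); SR(29,14,6,7) — a Paley graph.
spec(A) ≈ [14.0, 2.192582, -3.192582] (distinct, 6 d.p.).
−29·(-sqrt(29)/2 - 1/2) / ((14)−(-sqrt(29)/2 - 1/2)) = sqrt(29) = ϑ(G).
ϑ(G) ≈ 5.385164807.

sqrt(29)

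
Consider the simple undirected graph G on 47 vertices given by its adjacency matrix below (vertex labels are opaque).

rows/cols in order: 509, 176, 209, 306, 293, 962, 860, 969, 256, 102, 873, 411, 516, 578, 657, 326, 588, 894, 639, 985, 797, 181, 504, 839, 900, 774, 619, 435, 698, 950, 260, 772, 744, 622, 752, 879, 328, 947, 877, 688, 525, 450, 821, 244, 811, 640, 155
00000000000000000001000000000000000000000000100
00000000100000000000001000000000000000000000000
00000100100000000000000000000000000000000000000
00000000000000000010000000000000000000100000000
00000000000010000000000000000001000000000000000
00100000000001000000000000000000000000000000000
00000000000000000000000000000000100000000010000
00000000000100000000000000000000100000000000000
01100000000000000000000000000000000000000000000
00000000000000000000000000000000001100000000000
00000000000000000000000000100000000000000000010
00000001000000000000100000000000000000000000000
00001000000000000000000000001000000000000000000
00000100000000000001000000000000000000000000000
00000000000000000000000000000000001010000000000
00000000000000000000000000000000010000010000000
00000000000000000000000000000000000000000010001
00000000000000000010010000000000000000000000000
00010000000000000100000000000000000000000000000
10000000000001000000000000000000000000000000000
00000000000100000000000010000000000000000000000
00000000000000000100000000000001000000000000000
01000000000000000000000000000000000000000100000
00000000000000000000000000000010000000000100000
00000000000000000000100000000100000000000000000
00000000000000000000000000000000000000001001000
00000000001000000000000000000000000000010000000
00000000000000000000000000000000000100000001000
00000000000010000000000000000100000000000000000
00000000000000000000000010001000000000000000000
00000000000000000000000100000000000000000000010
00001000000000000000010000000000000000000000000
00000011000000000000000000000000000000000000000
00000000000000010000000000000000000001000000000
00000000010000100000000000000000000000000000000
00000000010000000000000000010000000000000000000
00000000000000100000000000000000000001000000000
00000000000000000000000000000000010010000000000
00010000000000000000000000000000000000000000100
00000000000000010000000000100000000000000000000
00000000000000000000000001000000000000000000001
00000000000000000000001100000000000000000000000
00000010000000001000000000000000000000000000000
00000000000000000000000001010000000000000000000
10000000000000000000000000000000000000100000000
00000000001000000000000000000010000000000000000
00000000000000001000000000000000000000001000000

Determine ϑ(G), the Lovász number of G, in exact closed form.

47*cos(pi/47)/(cos(pi/47) + 1)

Vertex 435 has 2 neighbors: 879, 244.
deg(839) = 2; N(839) = {260, 450}.
deg(516) = 2; N(516) = {293, 698}.
Vertex 450 has 2 neighbors: 504, 839.
Regular of degree 2 on 47 vertices: a single 47-cycle (edge-transitive).
The 24 distinct eigenvalues: [2.0, 1.98215, 1.92894, 1.8413, 1.7208, 1.5696, 1.39038, 1.18636, 0.96116, 0.71882, 0.46364, 0.20019, -0.06683, -0.33266, -0.59255, -0.84187, -1.07616, -1.29126, -1.4833, -1.64888, -1.78504, -1.88934, -1.95992, -1.99553].
λ_max=2, λ_min=-2*cos(pi/47); ϑ = −47·λ_min/(λ_max−λ_min) = 47*cos(pi/47)/(cos(pi/47) + 1).
= 23.473731… (decimal).
Lovász sandwich 23 ≤ 47*cos(pi/47)/(cos(pi/47) + 1) ≤ 24: both strict.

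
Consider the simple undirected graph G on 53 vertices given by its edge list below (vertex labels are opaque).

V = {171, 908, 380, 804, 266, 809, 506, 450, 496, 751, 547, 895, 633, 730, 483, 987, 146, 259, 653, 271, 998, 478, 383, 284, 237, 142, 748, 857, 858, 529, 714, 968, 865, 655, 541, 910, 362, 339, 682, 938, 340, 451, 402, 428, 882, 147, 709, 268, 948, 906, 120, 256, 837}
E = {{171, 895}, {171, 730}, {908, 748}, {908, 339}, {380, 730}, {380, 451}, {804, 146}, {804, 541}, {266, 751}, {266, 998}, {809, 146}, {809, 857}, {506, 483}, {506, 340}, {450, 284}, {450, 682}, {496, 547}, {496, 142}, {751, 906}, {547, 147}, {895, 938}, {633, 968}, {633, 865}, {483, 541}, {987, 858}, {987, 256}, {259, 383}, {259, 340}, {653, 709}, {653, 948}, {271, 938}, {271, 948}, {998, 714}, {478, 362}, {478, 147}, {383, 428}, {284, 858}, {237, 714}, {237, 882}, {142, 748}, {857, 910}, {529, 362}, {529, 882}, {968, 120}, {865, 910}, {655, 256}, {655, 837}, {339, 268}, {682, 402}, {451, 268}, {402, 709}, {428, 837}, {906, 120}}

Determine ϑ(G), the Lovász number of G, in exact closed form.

N(547) = {496, 147}, |N(547)| = 2.
deg(998) = 2; N(998) = {266, 714}.
N(142) = {496, 748}, |N(142)| = 2.
deg(857) = 2; N(857) = {809, 910}.
deg(v) = 2 for all v (|V|=53); the odd cycle C_{53}.
Distinct eigenvalues (to 3 d.p.): [2.0, 1.986, 1.944, 1.875, 1.779, 1.659, 1.515, 1.35, 1.166, 0.966, 0.752, 0.527, 0.295, 0.059, -0.178, -0.412, -0.641, -0.86, -1.068, -1.26, -1.435, -1.59, -1.722, -1.83, -1.913, -1.968, -1.996].
Lovász: ϑ = −53(-2*cos(pi/53))/(2+-(-1)*2*cos(pi/53)) = 53*cos(pi/53)/(cos(pi/53) + 1).
= 26.47671… (decimal).
Sandwich: α(G)=26 ≤ ϑ(G)=53*cos(pi/53)/(cos(pi/53) + 1) ≤ χ(Ḡ)=27 (both strict).

53*cos(pi/53)/(cos(pi/53) + 1)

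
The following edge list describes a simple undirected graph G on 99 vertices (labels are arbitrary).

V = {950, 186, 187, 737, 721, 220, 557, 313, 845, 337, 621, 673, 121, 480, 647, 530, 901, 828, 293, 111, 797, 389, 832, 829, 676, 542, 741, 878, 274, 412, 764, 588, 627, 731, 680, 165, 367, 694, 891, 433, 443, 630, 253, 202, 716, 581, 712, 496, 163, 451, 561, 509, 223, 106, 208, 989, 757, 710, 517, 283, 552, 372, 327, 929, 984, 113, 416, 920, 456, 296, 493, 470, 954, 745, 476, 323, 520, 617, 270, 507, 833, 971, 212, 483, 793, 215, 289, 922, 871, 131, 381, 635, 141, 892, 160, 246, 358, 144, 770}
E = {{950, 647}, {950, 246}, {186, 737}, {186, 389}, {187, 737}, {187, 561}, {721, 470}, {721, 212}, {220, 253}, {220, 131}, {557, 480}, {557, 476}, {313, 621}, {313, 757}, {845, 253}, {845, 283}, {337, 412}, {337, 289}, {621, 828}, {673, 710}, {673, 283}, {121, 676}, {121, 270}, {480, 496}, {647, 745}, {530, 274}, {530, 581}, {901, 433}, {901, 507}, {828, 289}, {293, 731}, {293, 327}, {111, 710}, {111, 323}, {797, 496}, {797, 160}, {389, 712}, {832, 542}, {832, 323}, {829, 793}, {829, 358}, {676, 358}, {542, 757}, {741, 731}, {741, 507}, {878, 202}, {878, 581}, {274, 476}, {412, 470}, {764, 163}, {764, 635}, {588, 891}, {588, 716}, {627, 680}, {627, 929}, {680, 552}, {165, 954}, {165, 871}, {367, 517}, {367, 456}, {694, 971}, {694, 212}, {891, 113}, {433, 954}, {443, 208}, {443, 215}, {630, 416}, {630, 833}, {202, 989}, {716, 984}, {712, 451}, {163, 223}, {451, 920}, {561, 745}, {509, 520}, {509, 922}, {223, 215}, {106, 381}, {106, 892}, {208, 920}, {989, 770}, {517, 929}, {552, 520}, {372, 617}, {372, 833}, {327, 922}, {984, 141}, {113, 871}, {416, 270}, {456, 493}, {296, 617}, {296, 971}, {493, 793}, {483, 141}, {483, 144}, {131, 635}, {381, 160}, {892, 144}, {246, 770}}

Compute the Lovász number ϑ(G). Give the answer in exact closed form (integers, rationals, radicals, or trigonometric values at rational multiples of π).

N(710) = {673, 111}, |N(710)| = 2.
Vertex 630 has 2 neighbors: 416, 833.
deg(588) = 2; N(588) = {891, 716}.
Vertex 517 has 2 neighbors: 367, 929.
2-regular, N=99; this is C_{99}, the 99-cycle.
Distinct eigenvalues (to 3 d.p.): [2.0, 1.996, 1.984, 1.964, 1.936, 1.9, 1.857, 1.806, 1.748, 1.683, 1.611, 1.532, 1.447, 1.357, 1.261, 1.16, 1.054, 0.945, 0.831, 0.714, 0.594, 0.472, 0.347, 0.222, 0.095, -0.032, -0.158, -0.285, -0.41, -0.533, -0.654, -0.773, -0.888, -1.0, -1.108, -1.211, -1.31, -1.403, -1.491, -1.572, -1.647, -1.716, -1.778, -1.832, -1.879, -1.919, -1.951, -1.975, -1.991, -1.999].
ϑ = −N·λ_min/(λ_max−λ_min) = −99·(-2*cos(pi/99))/(2−(-2*cos(pi/99))) = 99*cos(pi/99)/(cos(pi/99) + 1).
≈ 49.4875 (to 4 d.p.).
Sandwich: α(G)=49 ≤ ϑ(G)=99*cos(pi/99)/(cos(pi/99) + 1) ≤ χ(Ḡ)=50 (both strict).

99*cos(pi/99)/(cos(pi/99) + 1)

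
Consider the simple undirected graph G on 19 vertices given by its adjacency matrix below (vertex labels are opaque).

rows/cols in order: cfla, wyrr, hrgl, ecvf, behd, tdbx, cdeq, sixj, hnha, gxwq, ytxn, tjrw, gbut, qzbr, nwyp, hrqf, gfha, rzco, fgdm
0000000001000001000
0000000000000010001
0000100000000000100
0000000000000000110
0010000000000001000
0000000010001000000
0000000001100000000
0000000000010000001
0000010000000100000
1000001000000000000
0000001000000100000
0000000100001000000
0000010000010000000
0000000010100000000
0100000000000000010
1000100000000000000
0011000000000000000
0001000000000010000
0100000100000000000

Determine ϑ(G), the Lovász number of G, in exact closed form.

19*cos(pi/19)/(cos(pi/19) + 1)

Vertex nwyp has 2 neighbors: wyrr, rzco.
Vertex ytxn has 2 neighbors: cdeq, qzbr.
Vertex wyrr has 2 neighbors: nwyp, fgdm.
deg(sixj) = 2; N(sixj) = {tjrw, fgdm}.
2-regular, N=19; this is C_{19}, the 19-cycle.
A has 10 distinct eigenvalues ≈ [2.0, 1.8916, 1.5783, 1.0939, 0.491, -0.1652, -0.8034, -1.3546, -1.7589, -1.9727].
With N=19: ϑ(G) = 19·(-(-1)*2*cos(pi/19))/(2−(-2*cos(pi/19))) = 19*cos(pi/19)/(cos(pi/19) + 1).
Numerically 9.4348.
9 ≤ 19*cos(pi/19)/(cos(pi/19) + 1) ≤ 10: both strict.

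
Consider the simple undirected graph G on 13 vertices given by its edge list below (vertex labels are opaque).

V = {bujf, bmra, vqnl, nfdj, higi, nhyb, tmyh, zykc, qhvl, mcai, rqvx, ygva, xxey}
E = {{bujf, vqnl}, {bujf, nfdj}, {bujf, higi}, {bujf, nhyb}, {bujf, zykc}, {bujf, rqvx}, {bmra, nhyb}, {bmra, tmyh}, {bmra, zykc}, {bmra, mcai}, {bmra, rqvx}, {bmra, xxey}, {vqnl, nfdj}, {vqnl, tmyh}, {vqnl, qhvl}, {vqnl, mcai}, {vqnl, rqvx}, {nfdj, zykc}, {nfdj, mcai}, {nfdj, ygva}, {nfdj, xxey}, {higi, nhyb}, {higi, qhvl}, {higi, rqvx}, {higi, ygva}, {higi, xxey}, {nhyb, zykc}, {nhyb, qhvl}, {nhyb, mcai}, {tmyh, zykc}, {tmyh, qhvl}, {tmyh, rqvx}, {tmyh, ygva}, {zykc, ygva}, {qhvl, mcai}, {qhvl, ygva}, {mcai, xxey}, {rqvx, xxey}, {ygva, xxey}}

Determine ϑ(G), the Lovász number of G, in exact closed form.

deg(mcai) = 6; N(mcai) = {bmra, vqnl, nfdj, nhyb, qhvl, xxey}.
deg(tmyh) = 6; N(tmyh) = {bmra, vqnl, zykc, qhvl, rqvx, ygva}.
deg(ygva) = 6; N(ygva) = {nfdj, higi, tmyh, zykc, qhvl, xxey}.
deg(qhvl) = 6; N(qhvl) = {vqnl, higi, nhyb, tmyh, mcai, ygva}.
13-vertex 6-regular graph: strongly regular (13,6,2,3).
The 3 distinct eigenvalues: [6.0, 1.30278, -2.30278].
Lovász (edge-transitive): ϑ = −13·(-sqrt(13)/2 - 1/2)/((6)−(-sqrt(13)/2 - 1/2)) = sqrt(13).
Numerically 3.605551275.

sqrt(13)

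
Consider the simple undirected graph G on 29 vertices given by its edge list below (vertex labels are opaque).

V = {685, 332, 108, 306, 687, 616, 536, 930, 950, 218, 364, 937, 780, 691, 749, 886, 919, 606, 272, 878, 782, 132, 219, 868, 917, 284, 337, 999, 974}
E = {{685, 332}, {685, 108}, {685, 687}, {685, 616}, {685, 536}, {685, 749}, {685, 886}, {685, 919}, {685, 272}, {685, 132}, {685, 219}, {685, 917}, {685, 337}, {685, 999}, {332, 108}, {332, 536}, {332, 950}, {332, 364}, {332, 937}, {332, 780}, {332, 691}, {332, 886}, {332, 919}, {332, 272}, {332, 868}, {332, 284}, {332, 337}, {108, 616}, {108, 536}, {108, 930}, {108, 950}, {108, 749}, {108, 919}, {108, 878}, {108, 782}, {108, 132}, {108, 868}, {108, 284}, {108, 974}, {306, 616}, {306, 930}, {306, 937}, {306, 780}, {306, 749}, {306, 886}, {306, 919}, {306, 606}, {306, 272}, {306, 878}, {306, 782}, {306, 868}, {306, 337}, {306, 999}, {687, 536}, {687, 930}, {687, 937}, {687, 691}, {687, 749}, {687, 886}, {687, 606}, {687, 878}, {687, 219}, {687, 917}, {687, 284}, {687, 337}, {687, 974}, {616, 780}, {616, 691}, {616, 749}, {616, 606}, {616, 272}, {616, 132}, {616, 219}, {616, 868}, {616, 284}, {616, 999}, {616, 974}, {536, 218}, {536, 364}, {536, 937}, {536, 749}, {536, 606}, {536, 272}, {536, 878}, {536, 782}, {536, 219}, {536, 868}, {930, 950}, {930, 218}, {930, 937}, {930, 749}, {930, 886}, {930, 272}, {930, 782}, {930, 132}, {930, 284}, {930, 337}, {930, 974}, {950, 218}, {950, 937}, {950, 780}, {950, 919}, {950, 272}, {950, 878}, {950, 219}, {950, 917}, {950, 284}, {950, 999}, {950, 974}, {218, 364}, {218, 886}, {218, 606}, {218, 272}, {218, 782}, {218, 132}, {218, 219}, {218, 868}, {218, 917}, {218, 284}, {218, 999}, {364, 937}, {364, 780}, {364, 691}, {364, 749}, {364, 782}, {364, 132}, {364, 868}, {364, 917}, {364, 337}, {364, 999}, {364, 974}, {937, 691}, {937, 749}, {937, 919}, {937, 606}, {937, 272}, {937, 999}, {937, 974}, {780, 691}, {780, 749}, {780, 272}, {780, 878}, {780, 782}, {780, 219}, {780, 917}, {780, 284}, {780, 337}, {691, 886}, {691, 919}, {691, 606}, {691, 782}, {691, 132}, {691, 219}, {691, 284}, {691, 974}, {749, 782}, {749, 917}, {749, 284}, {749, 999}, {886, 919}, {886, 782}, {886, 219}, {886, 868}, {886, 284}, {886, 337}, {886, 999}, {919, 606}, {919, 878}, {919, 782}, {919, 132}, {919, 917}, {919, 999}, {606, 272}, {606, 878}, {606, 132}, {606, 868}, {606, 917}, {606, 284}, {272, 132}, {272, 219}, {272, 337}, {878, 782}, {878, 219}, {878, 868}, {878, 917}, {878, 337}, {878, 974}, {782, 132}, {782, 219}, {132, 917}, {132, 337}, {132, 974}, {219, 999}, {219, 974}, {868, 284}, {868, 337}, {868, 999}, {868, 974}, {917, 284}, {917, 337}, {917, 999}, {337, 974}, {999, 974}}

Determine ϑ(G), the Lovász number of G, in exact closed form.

sqrt(29)

Vertex 616 has 14 neighbors: 685, 108, 306, 780, 691, 749, 606, 272, 132, 219, 868, 284, 999, 974.
deg(999) = 14; N(999) = {685, 306, 616, 950, 218, 364, 937, 749, 886, 919, 219, 868, 917, 974}.
deg(878) = 14; N(878) = {108, 306, 687, 536, 950, 780, 919, 606, 782, 219, 868, 917, 337, 974}.
deg(536) = 14; N(536) = {685, 332, 108, 687, 218, 364, 937, 749, 606, 272, 878, 782, 219, 868}.
Regular of degree 14 on 29 vertices: Paley(29): SR with (k,λ,μ)=(14,6,7).
Distinct eigenvalues (to 4 d.p.): [14.0, 2.1926, -3.1926].
With N=29: ϑ(G) = 29·(-(-sqrt(29)/2 - 1/2))/(14−(-sqrt(29)/2 - 1/2)) = sqrt(29).
Numerically 5.385164807.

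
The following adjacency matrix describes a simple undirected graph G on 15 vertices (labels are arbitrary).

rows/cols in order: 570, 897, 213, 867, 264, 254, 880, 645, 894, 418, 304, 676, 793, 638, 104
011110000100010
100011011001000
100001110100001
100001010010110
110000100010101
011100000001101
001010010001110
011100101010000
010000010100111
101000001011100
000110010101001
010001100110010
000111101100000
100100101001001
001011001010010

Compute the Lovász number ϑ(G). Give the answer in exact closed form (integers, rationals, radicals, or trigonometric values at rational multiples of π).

deg(897) = 6; N(897) = {570, 264, 254, 645, 894, 676}.
Vertex 254 has 6 neighbors: 897, 213, 867, 676, 793, 104.
Vertex 638 has 6 neighbors: 570, 867, 880, 894, 676, 104.
N(418) = {570, 213, 894, 304, 676, 793}, |N(418)| = 6.
G on 15 vertices is 6-regular; Kneser K(6,2) on C(6,2)=15 vertices.
The 3 distinct eigenvalues: [6.0, 1.0, -3.0].
ϑ = −N·λ_min/(λ_max−λ_min) = −15·(-3)/(6−(-3)) = 5.
Numerically 5.00000000.

5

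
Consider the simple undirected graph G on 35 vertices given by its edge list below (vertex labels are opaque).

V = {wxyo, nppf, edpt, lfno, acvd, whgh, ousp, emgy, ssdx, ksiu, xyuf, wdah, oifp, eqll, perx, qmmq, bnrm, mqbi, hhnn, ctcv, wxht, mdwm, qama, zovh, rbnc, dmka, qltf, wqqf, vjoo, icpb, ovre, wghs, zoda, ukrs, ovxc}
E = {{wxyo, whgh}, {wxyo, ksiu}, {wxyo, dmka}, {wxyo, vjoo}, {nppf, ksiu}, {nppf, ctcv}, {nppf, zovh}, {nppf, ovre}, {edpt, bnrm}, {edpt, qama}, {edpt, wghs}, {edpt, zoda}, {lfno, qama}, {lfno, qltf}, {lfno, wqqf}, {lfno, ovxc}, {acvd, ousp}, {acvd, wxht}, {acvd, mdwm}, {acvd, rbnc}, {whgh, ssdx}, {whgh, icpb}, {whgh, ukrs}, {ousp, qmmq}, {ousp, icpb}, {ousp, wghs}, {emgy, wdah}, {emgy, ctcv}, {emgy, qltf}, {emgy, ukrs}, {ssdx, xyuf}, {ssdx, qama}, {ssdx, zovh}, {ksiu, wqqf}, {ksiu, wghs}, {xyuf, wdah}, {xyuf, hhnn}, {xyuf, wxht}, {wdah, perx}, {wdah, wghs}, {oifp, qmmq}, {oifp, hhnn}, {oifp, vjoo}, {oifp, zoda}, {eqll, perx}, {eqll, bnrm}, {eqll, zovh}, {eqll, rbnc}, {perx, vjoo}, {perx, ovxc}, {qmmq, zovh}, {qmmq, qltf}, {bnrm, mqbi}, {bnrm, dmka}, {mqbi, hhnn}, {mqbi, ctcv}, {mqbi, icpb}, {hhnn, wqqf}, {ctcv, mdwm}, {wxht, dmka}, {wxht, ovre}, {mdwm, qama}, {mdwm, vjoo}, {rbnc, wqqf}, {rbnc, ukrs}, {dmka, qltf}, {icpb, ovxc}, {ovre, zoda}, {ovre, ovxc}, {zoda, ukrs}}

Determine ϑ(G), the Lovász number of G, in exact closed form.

Vertex qama has 4 neighbors: edpt, lfno, ssdx, mdwm.
deg(ssdx) = 4; N(ssdx) = {whgh, xyuf, qama, zovh}.
deg(zoda) = 4; N(zoda) = {edpt, oifp, ovre, ukrs}.
N(mqbi) = {bnrm, hhnn, ctcv, icpb}, |N(mqbi)| = 4.
35-vertex 4-regular graph: Kneser-type, 3-subsets of [7].
The 4 distinct eigenvalues: [4.0, 2.0, -1.0, -3.0].
λ_max=4, λ_min=-3; ϑ = −35·λ_min/(λ_max−λ_min) = 15.
ϑ(G) ≈ 15.00000.

15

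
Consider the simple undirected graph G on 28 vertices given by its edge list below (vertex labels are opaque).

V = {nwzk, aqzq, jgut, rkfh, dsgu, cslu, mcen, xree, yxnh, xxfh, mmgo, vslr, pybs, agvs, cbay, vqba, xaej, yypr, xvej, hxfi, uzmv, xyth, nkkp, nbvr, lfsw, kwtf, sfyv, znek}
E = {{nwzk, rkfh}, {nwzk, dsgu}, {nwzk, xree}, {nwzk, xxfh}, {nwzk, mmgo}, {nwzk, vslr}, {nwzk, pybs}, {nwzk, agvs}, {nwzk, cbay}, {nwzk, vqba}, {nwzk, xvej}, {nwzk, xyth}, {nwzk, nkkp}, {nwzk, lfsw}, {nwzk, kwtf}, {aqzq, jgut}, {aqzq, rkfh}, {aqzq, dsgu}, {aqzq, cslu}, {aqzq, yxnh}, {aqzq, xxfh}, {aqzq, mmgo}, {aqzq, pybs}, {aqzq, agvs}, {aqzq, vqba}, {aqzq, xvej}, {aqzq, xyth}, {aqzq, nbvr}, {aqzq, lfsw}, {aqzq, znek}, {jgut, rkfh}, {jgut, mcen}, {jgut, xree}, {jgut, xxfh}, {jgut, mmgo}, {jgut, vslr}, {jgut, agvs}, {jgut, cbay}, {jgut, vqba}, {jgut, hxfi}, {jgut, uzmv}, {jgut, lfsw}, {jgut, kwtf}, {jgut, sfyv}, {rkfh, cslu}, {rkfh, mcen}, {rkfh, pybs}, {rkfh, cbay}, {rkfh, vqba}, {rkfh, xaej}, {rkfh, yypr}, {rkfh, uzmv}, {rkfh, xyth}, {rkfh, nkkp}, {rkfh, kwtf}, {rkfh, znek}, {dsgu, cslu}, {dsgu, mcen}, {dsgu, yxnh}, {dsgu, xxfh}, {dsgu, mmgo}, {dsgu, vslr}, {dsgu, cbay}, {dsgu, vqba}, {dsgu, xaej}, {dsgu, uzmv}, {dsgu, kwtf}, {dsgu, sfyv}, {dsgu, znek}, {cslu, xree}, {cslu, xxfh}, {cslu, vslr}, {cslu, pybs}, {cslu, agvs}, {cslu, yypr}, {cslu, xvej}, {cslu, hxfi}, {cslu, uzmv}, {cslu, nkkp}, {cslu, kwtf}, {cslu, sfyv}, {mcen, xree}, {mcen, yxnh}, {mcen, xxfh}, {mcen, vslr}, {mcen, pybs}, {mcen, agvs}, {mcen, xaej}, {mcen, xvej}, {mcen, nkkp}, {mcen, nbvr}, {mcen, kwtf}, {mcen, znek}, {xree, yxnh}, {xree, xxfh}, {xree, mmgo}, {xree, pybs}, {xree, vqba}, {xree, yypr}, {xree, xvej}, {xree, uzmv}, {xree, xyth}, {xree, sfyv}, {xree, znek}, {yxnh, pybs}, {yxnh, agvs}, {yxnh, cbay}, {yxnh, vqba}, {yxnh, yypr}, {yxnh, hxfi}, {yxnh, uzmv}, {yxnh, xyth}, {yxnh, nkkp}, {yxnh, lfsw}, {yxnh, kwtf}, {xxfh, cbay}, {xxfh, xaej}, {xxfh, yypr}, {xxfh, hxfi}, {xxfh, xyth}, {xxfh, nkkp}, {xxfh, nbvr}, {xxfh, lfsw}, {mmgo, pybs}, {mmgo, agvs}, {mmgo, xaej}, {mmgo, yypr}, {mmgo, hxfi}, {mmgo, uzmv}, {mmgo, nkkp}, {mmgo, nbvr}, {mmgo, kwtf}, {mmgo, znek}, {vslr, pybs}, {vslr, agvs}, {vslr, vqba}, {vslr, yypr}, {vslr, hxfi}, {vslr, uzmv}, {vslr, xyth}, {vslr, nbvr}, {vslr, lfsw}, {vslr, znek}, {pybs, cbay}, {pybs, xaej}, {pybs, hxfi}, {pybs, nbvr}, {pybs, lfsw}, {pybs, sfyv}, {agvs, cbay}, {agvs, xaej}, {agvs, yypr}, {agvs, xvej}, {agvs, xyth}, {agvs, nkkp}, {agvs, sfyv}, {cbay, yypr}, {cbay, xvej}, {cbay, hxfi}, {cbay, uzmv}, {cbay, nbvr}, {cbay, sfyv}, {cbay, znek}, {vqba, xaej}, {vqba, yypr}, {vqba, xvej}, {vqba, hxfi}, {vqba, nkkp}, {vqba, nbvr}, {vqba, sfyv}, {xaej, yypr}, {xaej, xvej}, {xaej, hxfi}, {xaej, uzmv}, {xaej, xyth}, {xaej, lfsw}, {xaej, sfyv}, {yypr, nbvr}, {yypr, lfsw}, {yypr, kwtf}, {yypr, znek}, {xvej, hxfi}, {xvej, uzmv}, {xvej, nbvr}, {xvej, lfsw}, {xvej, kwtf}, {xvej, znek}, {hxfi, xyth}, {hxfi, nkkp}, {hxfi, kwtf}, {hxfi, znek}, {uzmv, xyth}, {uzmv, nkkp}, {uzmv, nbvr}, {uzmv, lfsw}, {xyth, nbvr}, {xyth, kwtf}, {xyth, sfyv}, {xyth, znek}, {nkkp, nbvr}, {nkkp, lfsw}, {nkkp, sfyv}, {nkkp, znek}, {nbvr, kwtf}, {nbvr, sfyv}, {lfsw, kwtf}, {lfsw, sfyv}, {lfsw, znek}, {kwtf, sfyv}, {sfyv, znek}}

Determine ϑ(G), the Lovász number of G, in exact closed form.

deg(vslr) = 15; N(vslr) = {nwzk, jgut, dsgu, cslu, mcen, pybs, agvs, vqba, yypr, hxfi, uzmv, xyth, nbvr, lfsw, znek}.
deg(cslu) = 15; N(cslu) = {aqzq, rkfh, dsgu, xree, xxfh, vslr, pybs, agvs, yypr, xvej, hxfi, uzmv, nkkp, kwtf, sfyv}.
N(xyth) = {nwzk, aqzq, rkfh, xree, yxnh, xxfh, vslr, agvs, xaej, hxfi, uzmv, nbvr, kwtf, sfyv, znek}, |N(xyth)| = 15.
deg(dsgu) = 15; N(dsgu) = {nwzk, aqzq, cslu, mcen, yxnh, xxfh, mmgo, vslr, cbay, vqba, xaej, uzmv, kwtf, sfyv, znek}.
28-vertex 15-regular graph: Kneser K(8,2) on C(8,2)=28 vertices.
The 3 distinct eigenvalues: [15.0, 1.0, -5.0].
Lovász: ϑ = −28(-5)/(15+-1*(-5)) = 7.
≈ 7.00000000 (to 8 d.p.).

7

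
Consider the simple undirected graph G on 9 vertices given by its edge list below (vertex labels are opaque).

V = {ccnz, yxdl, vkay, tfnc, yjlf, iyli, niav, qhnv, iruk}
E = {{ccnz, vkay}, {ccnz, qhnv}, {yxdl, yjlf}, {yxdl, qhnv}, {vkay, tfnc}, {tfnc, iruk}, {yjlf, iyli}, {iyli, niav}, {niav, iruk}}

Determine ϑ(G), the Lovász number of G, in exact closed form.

deg(yjlf) = 2; N(yjlf) = {yxdl, iyli}.
Vertex yxdl has 2 neighbors: yjlf, qhnv.
Vertex iruk has 2 neighbors: tfnc, niav.
N(iyli) = {yjlf, niav}, |N(iyli)| = 2.
Regular of degree 2 on 9 vertices: this is C_{9}, the 9-cycle.
A has 5 distinct eigenvalues ≈ [2.0, 1.53209, 0.3473, -1.0, -1.87939].
Lovász (edge-transitive): ϑ = −9·(-2*cos(pi/9))/((2)−(-2*cos(pi/9))) = 9*cos(pi/9)/(cos(pi/9) + 1).
= 4.360090… (decimal).
Sandwich: α(G)=4 ≤ ϑ(G)=9*cos(pi/9)/(cos(pi/9) + 1) ≤ χ(Ḡ)=5 (both strict).

9*cos(pi/9)/(cos(pi/9) + 1)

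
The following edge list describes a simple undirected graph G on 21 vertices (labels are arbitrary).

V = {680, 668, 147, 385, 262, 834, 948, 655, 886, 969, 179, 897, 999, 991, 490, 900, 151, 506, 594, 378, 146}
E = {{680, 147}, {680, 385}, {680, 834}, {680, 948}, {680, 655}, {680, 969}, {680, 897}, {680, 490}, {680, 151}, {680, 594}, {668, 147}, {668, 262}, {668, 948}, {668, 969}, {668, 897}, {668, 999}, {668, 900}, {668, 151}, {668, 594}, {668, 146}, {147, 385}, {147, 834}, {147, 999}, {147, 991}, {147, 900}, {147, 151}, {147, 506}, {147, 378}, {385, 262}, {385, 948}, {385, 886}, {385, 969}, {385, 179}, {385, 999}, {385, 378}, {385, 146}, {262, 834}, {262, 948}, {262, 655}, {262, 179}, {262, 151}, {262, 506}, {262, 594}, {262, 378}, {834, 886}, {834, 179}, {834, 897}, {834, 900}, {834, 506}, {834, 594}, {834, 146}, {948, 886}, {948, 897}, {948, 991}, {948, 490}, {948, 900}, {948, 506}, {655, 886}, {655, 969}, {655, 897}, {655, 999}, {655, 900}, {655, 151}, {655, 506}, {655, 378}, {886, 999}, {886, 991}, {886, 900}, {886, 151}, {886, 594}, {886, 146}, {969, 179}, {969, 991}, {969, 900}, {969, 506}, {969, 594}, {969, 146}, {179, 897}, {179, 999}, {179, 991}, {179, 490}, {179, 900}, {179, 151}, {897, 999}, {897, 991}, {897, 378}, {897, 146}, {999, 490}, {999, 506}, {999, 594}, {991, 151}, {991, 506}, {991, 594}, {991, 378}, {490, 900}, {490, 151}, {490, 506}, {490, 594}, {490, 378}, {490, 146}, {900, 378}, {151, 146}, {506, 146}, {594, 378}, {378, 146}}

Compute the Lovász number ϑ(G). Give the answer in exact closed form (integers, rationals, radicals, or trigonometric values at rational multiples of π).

6

Vertex 179 has 10 neighbors: 385, 262, 834, 969, 897, 999, 991, 490, 900, 151.
deg(991) = 10; N(991) = {147, 948, 886, 969, 179, 897, 151, 506, 594, 378}.
N(834) = {680, 147, 262, 886, 179, 897, 900, 506, 594, 146}, |N(834)| = 10.
deg(594) = 10; N(594) = {680, 668, 262, 834, 886, 969, 999, 991, 490, 378}.
G on 21 vertices is 10-regular; Kneser K(7,2) on C(7,2)=21 vertices.
A has 3 distinct eigenvalues ≈ [10.0, 1.0, -4.0].
With N=21: ϑ(G) = 21·(-1*(-4))/(10−(-4)) = 6.
= 6.0000000… (decimal).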